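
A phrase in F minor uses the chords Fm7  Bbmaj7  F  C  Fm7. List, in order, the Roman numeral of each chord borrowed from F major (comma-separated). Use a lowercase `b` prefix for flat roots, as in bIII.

IVmaj7, I

In F minor (with V from harmonic minor) the diatonic chords are Fm, Gdim, Ab, Bbm, C, Db, Eb. Of the given chords, Fm7 and C are diatonic. Bbmaj7 (Bb–D–F–A) is not: scale degree 4 in F minor carries Bbm (iv). In F major the chord on that degree is Bbmaj7, so here it functions as IVmaj7, borrowed from the parallel major. F (F–A–C) doesn't fit — on degree 1 F minor would have Fm (i). F is the degree-1 chord of F major, so it is the borrowed I.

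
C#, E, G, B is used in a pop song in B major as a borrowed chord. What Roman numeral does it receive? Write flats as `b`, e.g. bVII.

iiø7

The root C# is the diatonic 2nd degree of B major; the borrowing shows in the chord quality. C#–E–G–B is a half-diminished-seventh chord — the form found in B minor, not the diatonic ii (C#m). Borrowed into B major it is written iiø7.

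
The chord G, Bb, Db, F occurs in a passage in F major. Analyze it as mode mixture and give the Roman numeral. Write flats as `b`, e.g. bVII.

G is scale degree 2 in F major. G–Bb–Db–F is a half-diminished-seventh chord — the form found in F minor, not the diatonic ii (Gm). Borrowed into F major it is written iiø7.

iiø7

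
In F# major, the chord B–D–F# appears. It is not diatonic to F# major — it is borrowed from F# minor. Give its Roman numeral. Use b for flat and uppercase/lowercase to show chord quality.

iv

The root B is the diatonic 4th degree of F# major; the borrowing shows in the chord quality. The diatonic chord on degree 4 would be B (IV), but B–D–F# is the minor chord from F# minor. As a borrowed chord it is labeled iv.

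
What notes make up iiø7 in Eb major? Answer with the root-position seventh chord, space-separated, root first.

F Ab Cb Eb

iiø7 is built on scale degree 2, which is F in both Eb major and its parallel. In Eb minor the chord on F is F–Ab–Cb–Eb.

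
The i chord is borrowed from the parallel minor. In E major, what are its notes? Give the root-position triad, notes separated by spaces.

i is built on scale degree 1, which is E in both E major and its parallel. Building the minor chord from the parallel minor on E: E–G–B.

E G B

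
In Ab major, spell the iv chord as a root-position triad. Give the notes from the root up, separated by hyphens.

Db-Fb-Ab

The root, Db, is scale degree 4 — the same note in Ab major and Ab minor; only the chord quality changes. In Ab minor the chord on Db is Db–Fb–Ab.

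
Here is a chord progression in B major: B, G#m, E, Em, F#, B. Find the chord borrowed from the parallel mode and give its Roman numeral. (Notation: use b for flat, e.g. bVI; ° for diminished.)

iv

The diatonic triads in B major are B, C#m, D#m, E, F#, G#m, A#dim. B, G#m, E and F# all belong to that set. Em (E–G–B) is not: scale degree 4 in B major carries E (IV). In B minor the chord on that degree is Em, so here it functions as iv, borrowed from the parallel minor.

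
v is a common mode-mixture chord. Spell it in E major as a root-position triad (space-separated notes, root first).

The root, B, is scale degree 5 — the same note in E major and E minor; only the chord quality changes. Building the minor chord from the parallel minor on B: B–D–F#.

B D F#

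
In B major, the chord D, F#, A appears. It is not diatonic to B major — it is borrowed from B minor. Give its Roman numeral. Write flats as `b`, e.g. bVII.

D is the lowered form of scale degree 3 in B major (the diatonic degree 3 is D#). Diatonically B major has D#m (iii) on that degree; D–F#–A is instead the major chord native to B minor, so it takes the label bIII.

bIII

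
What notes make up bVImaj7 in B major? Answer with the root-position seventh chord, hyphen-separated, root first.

G-B-D-F#

Scale degree 6 in B major is G#. bVImaj7 uses the lowered form, G, taken from B minor. Building the major-seventh chord from the parallel minor on G: G–B–D–F#.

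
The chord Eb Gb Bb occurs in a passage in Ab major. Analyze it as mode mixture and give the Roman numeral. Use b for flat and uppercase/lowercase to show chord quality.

v

Eb is scale degree 5 in Ab major. Eb–Gb–Bb is a minor chord — the form found in Ab minor, not the diatonic V (Eb). Borrowed into Ab major it is written v.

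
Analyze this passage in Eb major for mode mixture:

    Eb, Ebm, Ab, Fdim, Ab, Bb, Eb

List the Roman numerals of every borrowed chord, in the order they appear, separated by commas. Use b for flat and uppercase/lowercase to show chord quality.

Eb major has the diatonic set Eb, Fm, Gm, Ab, Bb, Cm, Ddim. Eb, Ab and Bb are all diatonic. Ebm (Eb–Gb–Bb) doesn't fit — on degree 1 Eb major would have Eb (I). Ebm is the degree-1 chord of Eb minor, so it is the borrowed i. But Fdim (F–Ab–Cb) is foreign: the diatonic ii on degree 2 is Fm, whereas Fdim comes from Eb minor. It is labeled ii°.

i, ii°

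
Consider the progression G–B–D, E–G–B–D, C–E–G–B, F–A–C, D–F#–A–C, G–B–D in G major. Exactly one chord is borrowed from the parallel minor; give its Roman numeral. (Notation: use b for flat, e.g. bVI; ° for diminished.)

bVII

G major has the diatonic set G, Am, Bm, C, D, Em, F#dim. Of the given chords, G–B–D = G, E–G–B–D = Em7, C–E–G–B = Cmaj7 and D–F#–A–C = D7 are diatonic. But F–A–C is foreign: the diatonic vii° on degree 7 is F#dim, whereas F comes from G minor. It is labeled bVII.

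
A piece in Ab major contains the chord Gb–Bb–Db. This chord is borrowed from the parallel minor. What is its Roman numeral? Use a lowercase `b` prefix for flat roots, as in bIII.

In Ab major scale degree 7 is G; Gb is its lowered form, from Ab minor. Diatonically Ab major has Gdim (vii°) on that degree; Gb–Bb–Db is instead the major chord native to Ab minor, so it takes the label bVII.

bVII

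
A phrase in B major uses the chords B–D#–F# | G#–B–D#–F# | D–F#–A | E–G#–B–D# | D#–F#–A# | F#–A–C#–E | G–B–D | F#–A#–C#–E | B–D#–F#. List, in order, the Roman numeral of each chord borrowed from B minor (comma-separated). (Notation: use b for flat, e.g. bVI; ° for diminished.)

bIII, v7, bVI

The diatonic triads in B major are B, C#m, D#m, E, F#, G#m, A#dim. B–D#–F# = B, G#–B–D#–F# = G#m7, E–G#–B–D# = Emaj7, D#–F#–A# = D#m and F#–A#–C#–E = F#7 are all diatonic. D–F#–A is not: scale degree 3 in B major carries D#m (iii). In B minor the chord on that degree is D, so here it functions as bIII, borrowed from the parallel minor. But F#–A–C#–E is foreign: the diatonic V on degree 5 is F#, whereas F#m7 comes from B minor. It is labeled v7. G–B–D is not: scale degree 6 in B major carries G#m (vi). In B minor the chord on that degree is G, so here it functions as bVI, borrowed from the parallel minor.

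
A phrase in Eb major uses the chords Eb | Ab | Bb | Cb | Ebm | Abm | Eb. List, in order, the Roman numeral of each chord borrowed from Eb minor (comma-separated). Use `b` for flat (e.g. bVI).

The diatonic triads in Eb major are Eb, Fm, Gm, Ab, Bb, Cm, Ddim. Of the given chords, Eb, Ab and Bb are diatonic. Cb (Cb–Eb–Gb) doesn't fit — on degree 6 Eb major would have Cm (vi). Cb is the degree-6 chord of Eb minor, so it is the borrowed bVI. Ebm (Eb–Gb–Bb) is not: scale degree 1 in Eb major carries Eb (I). In Eb minor the chord on that degree is Ebm, so here it functions as i, borrowed from the parallel minor. Abm (Ab–Cb–Eb) is not: scale degree 4 in Eb major carries Ab (IV). In Eb minor the chord on that degree is Abm, so here it functions as iv, borrowed from the parallel minor.

bVI, i, iv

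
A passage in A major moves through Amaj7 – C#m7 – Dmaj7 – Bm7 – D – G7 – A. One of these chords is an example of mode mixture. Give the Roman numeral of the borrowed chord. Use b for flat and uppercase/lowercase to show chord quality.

In A major the diatonic chords are A, Bm, C#m, D, E, F#m, G#dim. Amaj7, C#m7, Dmaj7, Bm7, D and A are all diatonic. G7 (G–B–D–F) is not: scale degree 7 in A major carries G#dim (vii°). In A minor the chord on that degree is G7, so here it functions as bVII7, borrowed from the parallel minor.

bVII7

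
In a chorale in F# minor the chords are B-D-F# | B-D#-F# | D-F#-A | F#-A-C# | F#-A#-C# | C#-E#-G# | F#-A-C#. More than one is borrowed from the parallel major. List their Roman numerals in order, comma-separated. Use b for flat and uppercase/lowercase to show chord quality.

IV, I

F# minor has the diatonic set F#m, G#dim, A, Bm, C#, D, E (with V from harmonic minor). Of the given chords, B–D–F# = Bm, D–F#–A = D, F#–A–C# = F#m and C#–E#–G# = C# are diatonic. B–D#–F# doesn't fit — on degree 4 F# minor would have Bm (iv). B is the degree-4 chord of F# major, so it is the borrowed IV. But F#–A#–C# is foreign: the diatonic i on degree 1 is F#m, whereas F# comes from F# major. It is labeled I.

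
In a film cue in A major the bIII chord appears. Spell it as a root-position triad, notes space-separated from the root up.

C E G

bIII is built on the lowered scale degree 3. In A major degree 3 is C#; lowered it becomes C. Building the major chord from the parallel minor on C: C–E–G.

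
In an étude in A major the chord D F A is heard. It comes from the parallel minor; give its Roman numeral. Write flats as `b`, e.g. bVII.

iv

D is scale degree 4 in A major. The diatonic chord on degree 4 would be D (IV), but D–F–A is the minor chord from A minor. As a borrowed chord it is labeled iv.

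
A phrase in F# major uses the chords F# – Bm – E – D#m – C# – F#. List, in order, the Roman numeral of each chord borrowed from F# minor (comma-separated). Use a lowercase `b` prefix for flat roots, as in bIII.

F# major has the diatonic set F#, G#m, A#m, B, C#, D#m, E#dim. Of the given chords, F#, D#m and C# are diatonic. But Bm (B–D–F#) is foreign: the diatonic IV on degree 4 is B, whereas Bm comes from F# minor. It is labeled iv. E (E–G#–B) is not: scale degree 7 in F# major carries E#dim (vii°). In F# minor the chord on that degree is E, so here it functions as bVII, borrowed from the parallel minor.

iv, bVII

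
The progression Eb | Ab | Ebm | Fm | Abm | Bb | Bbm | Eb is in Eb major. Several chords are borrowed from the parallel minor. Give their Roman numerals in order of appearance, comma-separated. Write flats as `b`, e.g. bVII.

i, iv, v

Eb major has the diatonic set Eb, Fm, Gm, Ab, Bb, Cm, Ddim. Eb, Ab, Fm and Bb are all diatonic. Ebm (Eb–Gb–Bb) doesn't fit — on degree 1 Eb major would have Eb (I). Ebm is the degree-1 chord of Eb minor, so it is the borrowed i. But Abm (Ab–Cb–Eb) is foreign: the diatonic IV on degree 4 is Ab, whereas Abm comes from Eb minor. It is labeled iv. But Bbm (Bb–Db–F) is foreign: the diatonic V on degree 5 is Bb, whereas Bbm comes from Eb minor. It is labeled v.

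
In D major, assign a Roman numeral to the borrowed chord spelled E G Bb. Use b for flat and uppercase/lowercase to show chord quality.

ii°

The root E is the diatonic 2nd degree of D major; the borrowing shows in the chord quality. E–G–Bb is a diminished chord — the form found in D minor, not the diatonic ii (Em). Borrowed into D major it is written ii°.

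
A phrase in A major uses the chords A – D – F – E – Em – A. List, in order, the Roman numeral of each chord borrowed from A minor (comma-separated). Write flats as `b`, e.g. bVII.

The diatonic triads in A major are A, Bm, C#m, D, E, F#m, G#dim. A, D and E all belong to that set. F (F–A–C) is not: scale degree 6 in A major carries F#m (vi). In A minor the chord on that degree is F, so here it functions as bVI, borrowed from the parallel minor. Em (E–G–B) is not: scale degree 5 in A major carries E (V). In A minor the chord on that degree is Em, so here it functions as v, borrowed from the parallel minor.

bVI, v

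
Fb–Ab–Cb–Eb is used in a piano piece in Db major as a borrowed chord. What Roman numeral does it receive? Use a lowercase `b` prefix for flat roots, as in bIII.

Fb is the lowered form of scale degree 3 in Db major (the diatonic degree 3 is F). Diatonically Db major has Fm (iii) on that degree; Fb–Ab–Cb–Eb is instead the major-seventh chord native to Db minor, so it takes the label bIIImaj7.

bIIImaj7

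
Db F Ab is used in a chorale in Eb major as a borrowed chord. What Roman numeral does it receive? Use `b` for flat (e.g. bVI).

bVII

Db is the lowered form of scale degree 7 in Eb major (the diatonic degree 7 is D). The diatonic chord on degree 7 would be Ddim (vii°), but Db–F–Ab is the major chord from Eb minor. As a borrowed chord it is labeled bVII.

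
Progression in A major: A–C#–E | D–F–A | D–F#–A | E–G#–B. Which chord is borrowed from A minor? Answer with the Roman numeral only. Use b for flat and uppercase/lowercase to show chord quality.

iv

The diatonic triads in A major are A, Bm, C#m, D, E, F#m, G#dim. A–C#–E = A, D–F#–A = D and E–G#–B = E are all diatonic. D–F–A doesn't fit — on degree 4 A major would have D (IV). Dm is the degree-4 chord of A minor, so it is the borrowed iv.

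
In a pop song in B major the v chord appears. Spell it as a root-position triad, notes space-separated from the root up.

v is built on scale degree 5, which is F# in both B major and its parallel. Building the minor chord from the parallel minor on F#: F#–A–C#.

F# A C#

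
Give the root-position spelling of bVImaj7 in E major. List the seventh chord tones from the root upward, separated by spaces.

C E G B

The root of bVImaj7 is the lowered 6th degree: C# becomes C. Building the major-seventh chord from the parallel minor on C: C–E–G–B.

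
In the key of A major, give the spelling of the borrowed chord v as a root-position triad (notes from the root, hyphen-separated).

E-G-B

v is built on scale degree 5, which is E in both A major and its parallel. Building the minor chord from the parallel minor on E: E–G–B.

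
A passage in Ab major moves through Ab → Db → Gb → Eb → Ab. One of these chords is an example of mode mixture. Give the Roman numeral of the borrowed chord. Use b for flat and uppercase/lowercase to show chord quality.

bVII

Ab major has the diatonic set Ab, Bbm, Cm, Db, Eb, Fm, Gdim. Ab, Db and Eb are all diatonic. Gb (Gb–Bb–Db) doesn't fit — on degree 7 Ab major would have Gdim (vii°). Gb is the degree-7 chord of Ab minor, so it is the borrowed bVII.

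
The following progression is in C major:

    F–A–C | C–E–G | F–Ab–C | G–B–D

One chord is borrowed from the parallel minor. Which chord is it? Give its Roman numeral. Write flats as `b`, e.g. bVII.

C major has the diatonic set C, Dm, Em, F, G, Am, Bdim. F–A–C = F, C–E–G = C and G–B–D = G are all diatonic. But F–Ab–C is foreign: the diatonic IV on degree 4 is F, whereas Fm comes from C minor. It is labeled iv.

iv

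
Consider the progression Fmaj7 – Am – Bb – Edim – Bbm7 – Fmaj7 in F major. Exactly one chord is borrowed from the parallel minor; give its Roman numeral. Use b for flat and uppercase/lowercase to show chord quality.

iv7

The diatonic triads in F major are F, Gm, Am, Bb, C, Dm, Edim. Fmaj7, Am, Bb and Edim all belong to that set. Bbm7 (Bb–Db–F–Ab) is not: scale degree 4 in F major carries Bb (IV). In F minor the chord on that degree is Bbm7, so here it functions as iv7, borrowed from the parallel minor.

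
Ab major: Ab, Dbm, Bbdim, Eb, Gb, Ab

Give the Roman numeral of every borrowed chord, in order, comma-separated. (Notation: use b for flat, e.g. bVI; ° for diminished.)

In Ab major the diatonic chords are Ab, Bbm, Cm, Db, Eb, Fm, Gdim. Ab and Eb are both diatonic. But Dbm (Db–Fb–Ab) is foreign: the diatonic IV on degree 4 is Db, whereas Dbm comes from Ab minor. It is labeled iv. Bbdim (Bb–Db–Fb) doesn't fit — on degree 2 Ab major would have Bbm (ii). Bbdim is the degree-2 chord of Ab minor, so it is the borrowed ii°. Gb (Gb–Bb–Db) doesn't fit — on degree 7 Ab major would have Gdim (vii°). Gb is the degree-7 chord of Ab minor, so it is the borrowed bVII.

iv, ii°, bVII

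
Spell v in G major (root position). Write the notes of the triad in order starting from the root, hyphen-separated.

The root, D, is scale degree 5 — the same note in G major and G minor; only the chord quality changes. Stacking thirds in G minor on D gives D–F–A.

D-F-A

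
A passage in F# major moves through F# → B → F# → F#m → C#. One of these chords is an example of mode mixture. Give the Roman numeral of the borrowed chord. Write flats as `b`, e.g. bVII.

i

F# major has the diatonic set F#, G#m, A#m, B, C#, D#m, E#dim. Of the given chords, F#, B and C# are diatonic. F#m (F#–A–C#) doesn't fit — on degree 1 F# major would have F# (I). F#m is the degree-1 chord of F# minor, so it is the borrowed i.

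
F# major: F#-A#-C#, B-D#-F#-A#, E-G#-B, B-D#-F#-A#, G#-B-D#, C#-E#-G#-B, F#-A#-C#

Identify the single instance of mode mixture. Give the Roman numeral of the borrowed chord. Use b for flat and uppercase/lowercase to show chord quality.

bVII

F# major has the diatonic set F#, G#m, A#m, B, C#, D#m, E#dim. F#–A#–C# = F#, B–D#–F#–A# = Bmaj7, G#–B–D# = G#m and C#–E#–G#–B = C#7 are all diatonic. E–G#–B is not: scale degree 7 in F# major carries E#dim (vii°). In F# minor the chord on that degree is E, so here it functions as bVII, borrowed from the parallel minor.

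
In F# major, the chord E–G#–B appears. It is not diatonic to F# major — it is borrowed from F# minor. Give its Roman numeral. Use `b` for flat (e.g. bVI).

E is the lowered form of scale degree 7 in F# major (the diatonic degree 7 is E#). Diatonically F# major has E#dim (vii°) on that degree; E–G#–B is instead the major chord native to F# minor, so it takes the label bVII.

bVII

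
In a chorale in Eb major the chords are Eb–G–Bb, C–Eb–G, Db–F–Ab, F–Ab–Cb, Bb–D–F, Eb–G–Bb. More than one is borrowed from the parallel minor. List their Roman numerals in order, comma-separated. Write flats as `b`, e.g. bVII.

bVII, ii°

The diatonic triads in Eb major are Eb, Fm, Gm, Ab, Bb, Cm, Ddim. Eb–G–Bb = Eb, C–Eb–G = Cm and Bb–D–F = Bb all belong to that set. Db–F–Ab is not: scale degree 7 in Eb major carries Ddim (vii°). In Eb minor the chord on that degree is Db, so here it functions as bVII, borrowed from the parallel minor. F–Ab–Cb is not: scale degree 2 in Eb major carries Fm (ii). In Eb minor the chord on that degree is Fdim, so here it functions as ii°, borrowed from the parallel minor.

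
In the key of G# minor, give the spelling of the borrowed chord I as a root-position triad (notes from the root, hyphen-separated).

I is built on scale degree 1, which is G# in both G# minor and its parallel. Building the major chord from the parallel major on G#: G#–B#–D#.

G#-B#-D#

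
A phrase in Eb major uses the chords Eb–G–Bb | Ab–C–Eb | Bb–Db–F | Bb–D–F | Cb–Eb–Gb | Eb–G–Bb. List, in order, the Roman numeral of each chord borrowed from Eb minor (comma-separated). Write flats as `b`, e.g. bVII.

The diatonic triads in Eb major are Eb, Fm, Gm, Ab, Bb, Cm, Ddim. Of the given chords, Eb–G–Bb = Eb, Ab–C–Eb = Ab and Bb–D–F = Bb are diatonic. Bb–Db–F doesn't fit — on degree 5 Eb major would have Bb (V). Bbm is the degree-5 chord of Eb minor, so it is the borrowed v. Cb–Eb–Gb is not: scale degree 6 in Eb major carries Cm (vi). In Eb minor the chord on that degree is Cb, so here it functions as bVI, borrowed from the parallel minor.

v, bVI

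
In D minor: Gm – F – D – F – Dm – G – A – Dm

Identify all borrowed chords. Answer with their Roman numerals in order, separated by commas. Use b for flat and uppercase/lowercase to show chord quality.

The diatonic triads in D minor (with V from harmonic minor) are Dm, Edim, F, Gm, A, Bb, C. Gm, F, Dm and A are all diatonic. But D (D–F#–A) is foreign: the diatonic i on degree 1 is Dm, whereas D comes from D major. It is labeled I. G (G–B–D) is not: scale degree 4 in D minor carries Gm (iv). In D major the chord on that degree is G, so here it functions as IV, borrowed from the parallel major.

I, IV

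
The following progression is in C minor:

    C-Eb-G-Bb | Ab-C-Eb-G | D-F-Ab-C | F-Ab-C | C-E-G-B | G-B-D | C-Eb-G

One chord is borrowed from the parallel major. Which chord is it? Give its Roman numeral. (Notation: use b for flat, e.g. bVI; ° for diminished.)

The diatonic triads in C minor (with V from harmonic minor) are Cm, Ddim, Eb, Fm, G, Ab, Bb. Of the given chords, C–Eb–G–Bb = Cm7, Ab–C–Eb–G = Abmaj7, D–F–Ab–C = Dm7b5, F–Ab–C = Fm, G–B–D = G and C–Eb–G = Cm are diatonic. C–E–G–B is not: scale degree 1 in C minor carries Cm (i). In C major the chord on that degree is Cmaj7, so here it functions as Imaj7, borrowed from the parallel major.

Imaj7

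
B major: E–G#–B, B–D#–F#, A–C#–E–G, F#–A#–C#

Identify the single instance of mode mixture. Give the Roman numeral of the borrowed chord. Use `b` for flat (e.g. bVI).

The diatonic triads in B major are B, C#m, D#m, E, F#, G#m, A#dim. E–G#–B = E, B–D#–F# = B and F#–A#–C# = F# are all diatonic. A–C#–E–G is not: scale degree 7 in B major carries A#dim (vii°). In B minor the chord on that degree is A7, so here it functions as bVII7, borrowed from the parallel minor.

bVII7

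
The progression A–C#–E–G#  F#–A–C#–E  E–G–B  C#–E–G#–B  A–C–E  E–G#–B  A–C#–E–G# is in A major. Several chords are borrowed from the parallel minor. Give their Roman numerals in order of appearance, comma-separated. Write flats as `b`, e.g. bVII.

v, i

The diatonic triads in A major are A, Bm, C#m, D, E, F#m, G#dim. A–C#–E–G# = Amaj7, F#–A–C#–E = F#m7, C#–E–G#–B = C#m7 and E–G#–B = E are all diatonic. E–G–B is not: scale degree 5 in A major carries E (V). In A minor the chord on that degree is Em, so here it functions as v, borrowed from the parallel minor. But A–C–E is foreign: the diatonic I on degree 1 is A, whereas Am comes from A minor. It is labeled i.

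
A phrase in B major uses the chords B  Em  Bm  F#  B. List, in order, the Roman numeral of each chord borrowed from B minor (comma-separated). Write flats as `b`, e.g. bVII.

iv, i

In B major the diatonic chords are B, C#m, D#m, E, F#, G#m, A#dim. B and F# both belong to that set. Em (E–G–B) is not: scale degree 4 in B major carries E (IV). In B minor the chord on that degree is Em, so here it functions as iv, borrowed from the parallel minor. But Bm (B–D–F#) is foreign: the diatonic I on degree 1 is B, whereas Bm comes from B minor. It is labeled i.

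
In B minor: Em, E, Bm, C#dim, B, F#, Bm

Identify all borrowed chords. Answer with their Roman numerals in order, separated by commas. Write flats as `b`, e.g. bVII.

IV, I

The diatonic triads in B minor (with V from harmonic minor) are Bm, C#dim, D, Em, F#, G, A. Em, Bm, C#dim and F# are all diatonic. But E (E–G#–B) is foreign: the diatonic iv on degree 4 is Em, whereas E comes from B major. It is labeled IV. But B (B–D#–F#) is foreign: the diatonic i on degree 1 is Bm, whereas B comes from B major. It is labeled I.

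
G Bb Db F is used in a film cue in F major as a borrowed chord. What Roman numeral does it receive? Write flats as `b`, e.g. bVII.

The root G is the diatonic 2nd degree of F major; the borrowing shows in the chord quality. The diatonic chord on degree 2 would be Gm (ii), but G–Bb–Db–F is the half-diminished-seventh chord from F minor. As a borrowed chord it is labeled iiø7.

iiø7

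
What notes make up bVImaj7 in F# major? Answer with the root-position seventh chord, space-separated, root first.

D F# A C#

Scale degree 6 in F# major is D#. bVImaj7 uses the lowered form, D, taken from F# minor. Stacking thirds in F# minor on D gives D–F#–A–C#.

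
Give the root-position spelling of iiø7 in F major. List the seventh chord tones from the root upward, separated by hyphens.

G-Bb-Db-F

The root, G, is scale degree 2 — the same note in F major and F minor; only the chord quality changes. Building the half-diminished-seventh chord from the parallel minor on G: G–Bb–Db–F.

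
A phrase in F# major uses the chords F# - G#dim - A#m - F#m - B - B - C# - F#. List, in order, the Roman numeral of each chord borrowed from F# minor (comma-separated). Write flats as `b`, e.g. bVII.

The diatonic triads in F# major are F#, G#m, A#m, B, C#, D#m, E#dim. Of the given chords, F#, A#m, B and C# are diatonic. But G#dim (G#–B–D) is foreign: the diatonic ii on degree 2 is G#m, whereas G#dim comes from F# minor. It is labeled ii°. F#m (F#–A–C#) is not: scale degree 1 in F# major carries F# (I). In F# minor the chord on that degree is F#m, so here it functions as i, borrowed from the parallel minor.

ii°, i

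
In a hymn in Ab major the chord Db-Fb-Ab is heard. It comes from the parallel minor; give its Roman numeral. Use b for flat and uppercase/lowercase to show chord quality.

The root Db is the diatonic 4th degree of Ab major; the borrowing shows in the chord quality. The diatonic chord on degree 4 would be Db (IV), but Db–Fb–Ab is the minor chord from Ab minor. As a borrowed chord it is labeled iv.

iv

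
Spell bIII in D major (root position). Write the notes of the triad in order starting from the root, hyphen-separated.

F-A-C

bIII is built on the lowered scale degree 3. In D major degree 3 is F#; lowered it becomes F. Stacking thirds in D minor on F gives F–A–C.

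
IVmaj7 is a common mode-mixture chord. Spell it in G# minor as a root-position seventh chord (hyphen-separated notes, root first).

C#-E#-G#-B#

IVmaj7 is built on scale degree 4, which is C# in both G# minor and its parallel. In G# major the chord on C# is C#–E#–G#–B#.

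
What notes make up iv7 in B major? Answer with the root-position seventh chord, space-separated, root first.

E G B D

The root, E, is scale degree 4 — the same note in B major and B minor; only the chord quality changes. In B minor the chord on E is E–G–B–D.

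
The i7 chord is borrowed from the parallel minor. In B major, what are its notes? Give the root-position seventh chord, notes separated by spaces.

The root, B, is scale degree 1 — the same note in B major and B minor; only the chord quality changes. Building the minor-seventh chord from the parallel minor on B: B–D–F#–A.

B D F# A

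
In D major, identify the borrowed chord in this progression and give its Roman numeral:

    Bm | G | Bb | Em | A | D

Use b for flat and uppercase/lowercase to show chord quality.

bVI

In D major the diatonic chords are D, Em, F#m, G, A, Bm, C#dim. Bm, G, Em, A and D all belong to that set. But Bb (Bb–D–F) is foreign: the diatonic vi on degree 6 is Bm, whereas Bb comes from D minor. It is labeled bVI.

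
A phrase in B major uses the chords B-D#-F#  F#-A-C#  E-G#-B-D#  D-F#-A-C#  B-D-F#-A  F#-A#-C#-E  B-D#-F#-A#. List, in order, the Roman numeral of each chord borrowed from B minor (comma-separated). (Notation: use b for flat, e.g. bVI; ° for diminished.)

v, bIIImaj7, i7

In B major the diatonic chords are B, C#m, D#m, E, F#, G#m, A#dim. B–D#–F# = B, E–G#–B–D# = Emaj7, F#–A#–C#–E = F#7 and B–D#–F#–A# = Bmaj7 are all diatonic. But F#–A–C# is foreign: the diatonic V on degree 5 is F#, whereas F#m comes from B minor. It is labeled v. But D–F#–A–C# is foreign: the diatonic iii on degree 3 is D#m, whereas Dmaj7 comes from B minor. It is labeled bIIImaj7. But B–D–F#–A is foreign: the diatonic I on degree 1 is B, whereas Bm7 comes from B minor. It is labeled i7.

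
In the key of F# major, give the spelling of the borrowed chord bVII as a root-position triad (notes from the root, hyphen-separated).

Scale degree 7 in F# major is E#. bVII uses the lowered form, E, taken from F# minor. Stacking thirds in F# minor on E gives E–G#–B.

E-G#-B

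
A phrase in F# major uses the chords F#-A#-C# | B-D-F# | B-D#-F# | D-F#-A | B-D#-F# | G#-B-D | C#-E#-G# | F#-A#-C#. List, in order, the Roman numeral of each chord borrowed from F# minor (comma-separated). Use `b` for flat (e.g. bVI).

In F# major the diatonic chords are F#, G#m, A#m, B, C#, D#m, E#dim. F#–A#–C# = F#, B–D#–F# = B and C#–E#–G# = C# are all diatonic. B–D–F# doesn't fit — on degree 4 F# major would have B (IV). Bm is the degree-4 chord of F# minor, so it is the borrowed iv. D–F#–A doesn't fit — on degree 6 F# major would have D#m (vi). D is the degree-6 chord of F# minor, so it is the borrowed bVI. G#–B–D doesn't fit — on degree 2 F# major would have G#m (ii). G#dim is the degree-2 chord of F# minor, so it is the borrowed ii°.

iv, bVI, ii°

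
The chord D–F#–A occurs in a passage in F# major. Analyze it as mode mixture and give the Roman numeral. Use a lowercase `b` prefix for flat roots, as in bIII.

bVI

The root D is the lowered 6th scale degree — diatonically F# major has D# there. Diatonically F# major has D#m (vi) on that degree; D–F#–A is instead the major chord native to F# minor, so it takes the label bVI.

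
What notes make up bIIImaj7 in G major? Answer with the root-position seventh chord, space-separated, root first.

Bb D F A

Scale degree 3 in G major is B. bIIImaj7 uses the lowered form, Bb, taken from G minor. In G minor the chord on Bb is Bb–D–F–A.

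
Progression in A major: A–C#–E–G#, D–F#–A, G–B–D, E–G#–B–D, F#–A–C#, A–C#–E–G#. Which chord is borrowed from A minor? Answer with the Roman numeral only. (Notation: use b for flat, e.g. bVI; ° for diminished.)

bVII

The diatonic triads in A major are A, Bm, C#m, D, E, F#m, G#dim. A–C#–E–G# = Amaj7, D–F#–A = D, E–G#–B–D = E7 and F#–A–C# = F#m all belong to that set. But G–B–D is foreign: the diatonic vii° on degree 7 is G#dim, whereas G comes from A minor. It is labeled bVII.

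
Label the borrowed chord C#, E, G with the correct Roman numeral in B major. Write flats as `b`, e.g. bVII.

C# is scale degree 2 in B major. C#–E–G is a diminished chord — the form found in B minor, not the diatonic ii (C#m). Borrowed into B major it is written ii°.

ii°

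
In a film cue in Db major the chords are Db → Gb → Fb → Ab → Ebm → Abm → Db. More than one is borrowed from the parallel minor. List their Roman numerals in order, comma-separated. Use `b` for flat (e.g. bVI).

Db major has the diatonic set Db, Ebm, Fm, Gb, Ab, Bbm, Cdim. Of the given chords, Db, Gb, Ab and Ebm are diatonic. But Fb (Fb–Ab–Cb) is foreign: the diatonic iii on degree 3 is Fm, whereas Fb comes from Db minor. It is labeled bIII. Abm (Ab–Cb–Eb) doesn't fit — on degree 5 Db major would have Ab (V). Abm is the degree-5 chord of Db minor, so it is the borrowed v.

bIII, v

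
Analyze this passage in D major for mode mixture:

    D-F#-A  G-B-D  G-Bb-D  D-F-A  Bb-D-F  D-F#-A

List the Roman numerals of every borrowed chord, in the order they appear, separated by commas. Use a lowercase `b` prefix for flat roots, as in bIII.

iv, i, bVI

D major has the diatonic set D, Em, F#m, G, A, Bm, C#dim. Of the given chords, D–F#–A = D and G–B–D = G are diatonic. But G–Bb–D is foreign: the diatonic IV on degree 4 is G, whereas Gm comes from D minor. It is labeled iv. But D–F–A is foreign: the diatonic I on degree 1 is D, whereas Dm comes from D minor. It is labeled i. Bb–D–F doesn't fit — on degree 6 D major would have Bm (vi). Bb is the degree-6 chord of D minor, so it is the borrowed bVI.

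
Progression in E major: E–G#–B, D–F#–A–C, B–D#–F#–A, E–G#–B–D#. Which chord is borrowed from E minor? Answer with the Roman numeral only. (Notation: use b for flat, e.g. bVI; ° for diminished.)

bVII7

In E major the diatonic chords are E, F#m, G#m, A, B, C#m, D#dim. Of the given chords, E–G#–B = E, B–D#–F#–A = B7 and E–G#–B–D# = Emaj7 are diatonic. D–F#–A–C is not: scale degree 7 in E major carries D#dim (vii°). In E minor the chord on that degree is D7, so here it functions as bVII7, borrowed from the parallel minor.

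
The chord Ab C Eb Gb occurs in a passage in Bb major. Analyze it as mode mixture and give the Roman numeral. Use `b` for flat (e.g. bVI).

bVII7

Ab is the lowered form of scale degree 7 in Bb major (the diatonic degree 7 is A). The diatonic chord on degree 7 would be Adim (vii°), but Ab–C–Eb–Gb is the dominant-seventh chord from Bb minor. As a borrowed chord it is labeled bVII7.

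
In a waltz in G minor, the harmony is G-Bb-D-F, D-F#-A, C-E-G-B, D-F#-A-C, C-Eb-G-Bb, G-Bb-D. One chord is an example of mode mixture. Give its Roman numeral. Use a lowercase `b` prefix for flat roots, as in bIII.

IVmaj7

The diatonic triads in G minor (with V from harmonic minor) are Gm, Adim, Bb, Cm, D, Eb, F. G–Bb–D–F = Gm7, D–F#–A = D, D–F#–A–C = D7, C–Eb–G–Bb = Cm7 and G–Bb–D = Gm are all diatonic. C–E–G–B doesn't fit — on degree 4 G minor would have Cm (iv). Cmaj7 is the degree-4 chord of G major, so it is the borrowed IVmaj7.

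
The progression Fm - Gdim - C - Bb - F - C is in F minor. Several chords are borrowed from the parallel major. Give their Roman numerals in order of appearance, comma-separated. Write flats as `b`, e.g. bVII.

IV, I

F minor has the diatonic set Fm, Gdim, Ab, Bbm, C, Db, Eb (with V from harmonic minor). Of the given chords, Fm, Gdim and C are diatonic. But Bb (Bb–D–F) is foreign: the diatonic iv on degree 4 is Bbm, whereas Bb comes from F major. It is labeled IV. F (F–A–C) doesn't fit — on degree 1 F minor would have Fm (i). F is the degree-1 chord of F major, so it is the borrowed I.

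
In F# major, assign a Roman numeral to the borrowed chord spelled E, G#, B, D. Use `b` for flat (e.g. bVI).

bVII7

E is the lowered form of scale degree 7 in F# major (the diatonic degree 7 is E#). Diatonically F# major has E#dim (vii°) on that degree; E–G#–B–D is instead the dominant-seventh chord native to F# minor, so it takes the label bVII7.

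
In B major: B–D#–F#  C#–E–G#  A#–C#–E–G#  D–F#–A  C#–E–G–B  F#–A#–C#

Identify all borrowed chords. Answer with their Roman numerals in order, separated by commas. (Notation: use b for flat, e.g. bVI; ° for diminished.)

B major has the diatonic set B, C#m, D#m, E, F#, G#m, A#dim. Of the given chords, B–D#–F# = B, C#–E–G# = C#m, A#–C#–E–G# = A#m7b5 and F#–A#–C# = F# are diatonic. D–F#–A is not: scale degree 3 in B major carries D#m (iii). In B minor the chord on that degree is D, so here it functions as bIII, borrowed from the parallel minor. C#–E–G–B is not: scale degree 2 in B major carries C#m (ii). In B minor the chord on that degree is C#m7b5, so here it functions as iiø7, borrowed from the parallel minor.

bIII, iiø7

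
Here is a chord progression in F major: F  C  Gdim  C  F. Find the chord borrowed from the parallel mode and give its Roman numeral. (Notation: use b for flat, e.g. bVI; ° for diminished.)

In F major the diatonic chords are F, Gm, Am, Bb, C, Dm, Edim. F and C are both diatonic. Gdim (G–Bb–Db) doesn't fit — on degree 2 F major would have Gm (ii). Gdim is the degree-2 chord of F minor, so it is the borrowed ii°.

ii°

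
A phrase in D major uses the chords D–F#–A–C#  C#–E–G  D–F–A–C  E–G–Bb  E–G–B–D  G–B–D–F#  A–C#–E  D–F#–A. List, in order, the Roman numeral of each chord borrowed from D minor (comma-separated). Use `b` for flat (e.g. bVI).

The diatonic triads in D major are D, Em, F#m, G, A, Bm, C#dim. Of the given chords, D–F#–A–C# = Dmaj7, C#–E–G = C#dim, E–G–B–D = Em7, G–B–D–F# = Gmaj7, A–C#–E = A and D–F#–A = D are diatonic. D–F–A–C is not: scale degree 1 in D major carries D (I). In D minor the chord on that degree is Dm7, so here it functions as i7, borrowed from the parallel minor. E–G–Bb doesn't fit — on degree 2 D major would have Em (ii). Edim is the degree-2 chord of D minor, so it is the borrowed ii°.

i7, ii°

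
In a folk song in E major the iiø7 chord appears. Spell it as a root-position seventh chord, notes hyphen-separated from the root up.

The root, F#, is scale degree 2 — the same note in E major and E minor; only the chord quality changes. Building the half-diminished-seventh chord from the parallel minor on F#: F#–A–C–E.

F#-A-C-E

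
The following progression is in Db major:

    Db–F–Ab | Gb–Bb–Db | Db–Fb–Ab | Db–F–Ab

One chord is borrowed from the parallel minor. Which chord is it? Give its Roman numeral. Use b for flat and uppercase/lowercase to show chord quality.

Db major has the diatonic set Db, Ebm, Fm, Gb, Ab, Bbm, Cdim. Of the given chords, Db–F–Ab = Db and Gb–Bb–Db = Gb are diatonic. Db–Fb–Ab doesn't fit — on degree 1 Db major would have Db (I). Dbm is the degree-1 chord of Db minor, so it is the borrowed i.

i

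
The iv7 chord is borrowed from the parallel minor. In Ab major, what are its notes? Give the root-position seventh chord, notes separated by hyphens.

iv7 is built on scale degree 4, which is Db in both Ab major and its parallel. Building the minor-seventh chord from the parallel minor on Db: Db–Fb–Ab–Cb.

Db-Fb-Ab-Cb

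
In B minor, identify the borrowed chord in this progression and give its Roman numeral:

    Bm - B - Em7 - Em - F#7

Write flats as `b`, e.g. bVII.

The diatonic triads in B minor (with V from harmonic minor) are Bm, C#dim, D, Em, F#, G, A. Bm, Em7, Em and F#7 all belong to that set. But B (B–D#–F#) is foreign: the diatonic i on degree 1 is Bm, whereas B comes from B major. It is labeled I.

I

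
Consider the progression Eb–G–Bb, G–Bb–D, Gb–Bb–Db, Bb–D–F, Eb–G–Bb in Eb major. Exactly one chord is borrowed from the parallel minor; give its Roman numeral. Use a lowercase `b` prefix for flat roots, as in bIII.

bIII

Eb major has the diatonic set Eb, Fm, Gm, Ab, Bb, Cm, Ddim. Eb–G–Bb = Eb, G–Bb–D = Gm and Bb–D–F = Bb all belong to that set. But Gb–Bb–Db is foreign: the diatonic iii on degree 3 is Gm, whereas Gb comes from Eb minor. It is labeled bIII.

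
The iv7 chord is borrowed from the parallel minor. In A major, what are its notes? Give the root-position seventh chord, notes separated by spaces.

D F A C

The root, D, is scale degree 4 — the same note in A major and A minor; only the chord quality changes. Building the minor-seventh chord from the parallel minor on D: D–F–A–C.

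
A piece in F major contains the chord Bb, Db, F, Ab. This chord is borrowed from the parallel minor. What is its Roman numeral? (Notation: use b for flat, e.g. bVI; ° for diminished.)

iv7

The root Bb is the diatonic 4th degree of F major; the borrowing shows in the chord quality. Diatonically F major has Bb (IV) on that degree; Bb–Db–F–Ab is instead the minor-seventh chord native to F minor, so it takes the label iv7.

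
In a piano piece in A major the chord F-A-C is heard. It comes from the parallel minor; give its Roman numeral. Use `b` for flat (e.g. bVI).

bVI

The root F is the lowered 6th scale degree — diatonically A major has F# there. F–A–C is a major chord — the form found in A minor, not the diatonic vi (F#m). Borrowed into A major it is written bVI.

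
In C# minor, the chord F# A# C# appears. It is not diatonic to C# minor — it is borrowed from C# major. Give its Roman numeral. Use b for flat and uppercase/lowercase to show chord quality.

IV

F# is scale degree 4 in C# minor. F#–A#–C# is a major chord — the form found in C# major, not the diatonic iv (F#m). Borrowed into C# minor it is written IV.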